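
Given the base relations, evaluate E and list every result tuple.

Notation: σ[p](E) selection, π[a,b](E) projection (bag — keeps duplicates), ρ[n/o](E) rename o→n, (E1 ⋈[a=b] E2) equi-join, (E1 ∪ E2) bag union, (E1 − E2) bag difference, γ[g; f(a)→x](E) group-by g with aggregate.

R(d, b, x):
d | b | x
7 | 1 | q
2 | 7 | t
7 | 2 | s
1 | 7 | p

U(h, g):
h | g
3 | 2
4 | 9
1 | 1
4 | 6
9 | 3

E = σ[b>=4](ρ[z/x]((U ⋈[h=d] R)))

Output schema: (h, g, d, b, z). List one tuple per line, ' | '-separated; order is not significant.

Per-node cardinality:
  U → 5
  R → 4
  (U ⋈[h=d] R) → 1
  ρ[z/x]((U ⋈[h=d] R)) → 1
  σ[b>=4](ρ[z/x]((U ⋈[h=d] R))) → 1

== RESULT ==
h | g | d | b | z
1 | 1 | 1 | 7 | p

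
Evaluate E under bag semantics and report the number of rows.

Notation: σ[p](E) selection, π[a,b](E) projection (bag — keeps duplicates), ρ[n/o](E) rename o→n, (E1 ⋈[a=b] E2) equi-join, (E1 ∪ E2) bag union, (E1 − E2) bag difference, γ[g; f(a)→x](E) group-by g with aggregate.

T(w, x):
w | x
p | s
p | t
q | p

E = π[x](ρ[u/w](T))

Subexpression sizes:
  T → 3
  ρ[u/w](T) → 3
  π[x](ρ[u/w](T)) → 3

|E| = 3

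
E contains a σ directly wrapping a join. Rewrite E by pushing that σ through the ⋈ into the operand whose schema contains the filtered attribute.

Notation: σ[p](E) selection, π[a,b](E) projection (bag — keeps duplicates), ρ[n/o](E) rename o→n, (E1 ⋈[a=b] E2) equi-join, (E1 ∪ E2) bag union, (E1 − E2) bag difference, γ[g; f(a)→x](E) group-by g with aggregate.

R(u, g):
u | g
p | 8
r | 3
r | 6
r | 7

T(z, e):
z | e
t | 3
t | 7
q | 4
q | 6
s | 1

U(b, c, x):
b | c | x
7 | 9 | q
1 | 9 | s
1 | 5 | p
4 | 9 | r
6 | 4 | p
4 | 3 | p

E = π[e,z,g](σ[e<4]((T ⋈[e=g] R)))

σ filters on e, owned by the left side.
E' = π[e,z,g]((σ[e<4](T) ⋈[e=g] R))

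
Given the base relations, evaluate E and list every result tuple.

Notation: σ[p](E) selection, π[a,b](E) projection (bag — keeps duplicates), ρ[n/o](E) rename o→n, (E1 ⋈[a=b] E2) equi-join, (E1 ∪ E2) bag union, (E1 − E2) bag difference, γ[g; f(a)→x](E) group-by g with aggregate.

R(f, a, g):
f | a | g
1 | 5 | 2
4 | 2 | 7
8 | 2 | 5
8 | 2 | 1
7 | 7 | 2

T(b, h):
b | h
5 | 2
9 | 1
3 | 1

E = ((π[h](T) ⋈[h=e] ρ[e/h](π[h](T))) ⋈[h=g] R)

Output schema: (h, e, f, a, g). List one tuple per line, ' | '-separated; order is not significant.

Per-node cardinality:
  T → 3
  π[h](T) → 3
  T → 3
  π[h](T) → 3
  ρ[e/h](π[h](T)) → 3
  (π[h](T) ⋈[h=e] ρ[e/h](π[h](T))) → 5
  R → 5
  ((π[h](T) ⋈[h=e] ρ[e/h](π[h](T))) ⋈[h=g] R) → 6

== RESULT ==
h | e | f | a | g
1 | 1 | 8 | 2 | 1
1 | 1 | 8 | 2 | 1
1 | 1 | 8 | 2 | 1
1 | 1 | 8 | 2 | 1
2 | 2 | 1 | 5 | 2
2 | 2 | 7 | 7 | 2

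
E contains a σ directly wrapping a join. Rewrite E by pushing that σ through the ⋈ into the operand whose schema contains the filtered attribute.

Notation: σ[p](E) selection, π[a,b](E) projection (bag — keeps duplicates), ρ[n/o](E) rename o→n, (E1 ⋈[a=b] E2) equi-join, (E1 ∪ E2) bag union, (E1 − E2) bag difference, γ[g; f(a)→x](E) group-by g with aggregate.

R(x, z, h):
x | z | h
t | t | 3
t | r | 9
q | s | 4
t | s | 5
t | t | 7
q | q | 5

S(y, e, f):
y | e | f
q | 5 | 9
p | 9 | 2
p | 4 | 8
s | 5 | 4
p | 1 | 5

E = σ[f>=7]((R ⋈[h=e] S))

σ filters on f, owned by the right side.
E' = (R ⋈[h=e] σ[f>=7](S))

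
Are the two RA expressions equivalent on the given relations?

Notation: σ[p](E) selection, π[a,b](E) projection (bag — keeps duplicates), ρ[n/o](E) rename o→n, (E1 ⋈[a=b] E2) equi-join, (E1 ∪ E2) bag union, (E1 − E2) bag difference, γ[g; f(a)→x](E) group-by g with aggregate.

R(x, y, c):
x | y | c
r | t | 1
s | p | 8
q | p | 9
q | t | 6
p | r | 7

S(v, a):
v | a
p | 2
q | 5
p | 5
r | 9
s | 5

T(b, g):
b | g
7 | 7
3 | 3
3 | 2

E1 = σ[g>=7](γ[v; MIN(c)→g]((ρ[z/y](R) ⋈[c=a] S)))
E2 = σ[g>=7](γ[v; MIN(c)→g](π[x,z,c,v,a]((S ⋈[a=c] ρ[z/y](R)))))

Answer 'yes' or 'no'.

E1 per-node cardinality:
  R → 5
  ρ[z/y](R) → 5
  S → 5
  (ρ[z/y](R) ⋈[c=a] S) → 1
  γ[v; MIN(c)→g]((ρ[z/y](R) ⋈[c=a] S)) → 1
  σ[g>=7](γ[v; MIN(c)→g]((ρ[z/y](R) ⋈[c=a] S))) → 1
E2 per-node cardinality:
  S → 5
  R → 5
  ρ[z/y](R) → 5
  (S ⋈[a=c] ρ[z/y](R)) → 1
  π[x,z,c,v,a]((S ⋈[a=c] ρ[z/y](R))) → 1
  γ[v; MIN(c)→g](π[x,z,c,v,a]((S ⋈[a=c] ρ[z/y](R)))) → 1
  σ[g>=7](γ[v; MIN(c)→g](π[x,z,c,v,a]((S ⋈[a=c] ρ[z/y](R))))) → 1

E1 and E2 produce the same multiset:
v | g
r | 9

yes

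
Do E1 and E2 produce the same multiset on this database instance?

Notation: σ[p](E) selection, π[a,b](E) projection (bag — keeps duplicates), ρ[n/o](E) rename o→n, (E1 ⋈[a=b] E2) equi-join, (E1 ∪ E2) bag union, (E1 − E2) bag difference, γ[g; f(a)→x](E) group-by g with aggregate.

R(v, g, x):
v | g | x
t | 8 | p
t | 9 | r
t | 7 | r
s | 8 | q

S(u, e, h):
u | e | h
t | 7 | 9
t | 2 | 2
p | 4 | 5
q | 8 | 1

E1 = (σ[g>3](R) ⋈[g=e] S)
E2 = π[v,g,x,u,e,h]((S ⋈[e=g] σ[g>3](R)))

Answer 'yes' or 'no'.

E1 row counts bottom-up:
  R → 4
  σ[g>3](R) → 4
  S → 4
  (σ[g>3](R) ⋈[g=e] S) → 3
E2 row counts bottom-up:
  S → 4
  R → 4
  σ[g>3](R) → 4
  (S ⋈[e=g] σ[g>3](R)) → 3
  π[v,g,x,u,e,h]((S ⋈[e=g] σ[g>3](R))) → 3

E1 and E2 produce the same multiset:
v | g | x | u | e | h
s | 8 | q | q | 8 | 1
t | 7 | r | t | 7 | 9
t | 8 | p | q | 8 | 1

yes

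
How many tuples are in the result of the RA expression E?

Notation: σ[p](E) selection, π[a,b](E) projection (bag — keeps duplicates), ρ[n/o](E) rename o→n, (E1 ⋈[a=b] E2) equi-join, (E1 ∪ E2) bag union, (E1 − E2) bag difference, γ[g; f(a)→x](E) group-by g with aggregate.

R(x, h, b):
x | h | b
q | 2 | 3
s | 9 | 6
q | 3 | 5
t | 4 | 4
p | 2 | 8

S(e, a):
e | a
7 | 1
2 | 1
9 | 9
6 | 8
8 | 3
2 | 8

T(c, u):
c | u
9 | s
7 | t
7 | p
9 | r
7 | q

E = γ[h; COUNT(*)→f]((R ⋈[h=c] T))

Stepwise |·|:
  R → 5
  T → 5
  (R ⋈[h=c] T) → 2
  γ[h; COUNT(*)→f]((R ⋈[h=c] T)) → 1

|E| = 1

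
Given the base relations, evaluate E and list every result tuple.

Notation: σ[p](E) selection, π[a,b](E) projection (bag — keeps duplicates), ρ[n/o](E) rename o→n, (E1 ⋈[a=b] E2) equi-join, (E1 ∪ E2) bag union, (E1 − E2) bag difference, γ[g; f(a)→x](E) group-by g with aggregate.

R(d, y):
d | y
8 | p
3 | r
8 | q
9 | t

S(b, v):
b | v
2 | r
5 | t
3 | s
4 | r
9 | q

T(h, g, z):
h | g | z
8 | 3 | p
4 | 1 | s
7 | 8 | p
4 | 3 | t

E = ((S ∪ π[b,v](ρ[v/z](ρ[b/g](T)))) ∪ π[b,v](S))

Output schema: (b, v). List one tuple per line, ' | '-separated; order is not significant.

Stepwise |·|:
  S → 5
  T → 4
  ρ[b/g](T) → 4
  ρ[v/z](ρ[b/g](T)) → 4
  π[b,v](ρ[v/z](ρ[b/g](T))) → 4
  (S ∪ π[b,v](ρ[v/z](ρ[b/g](T)))) → 9
  S → 5
  π[b,v](S) → 5
  ((S ∪ π[b,v](ρ[v/z](ρ[b/g](T)))) ∪ π[b,v](S)) → 14

== RESULT ==
b | v
1 | s
2 | r
2 | r
3 | p
3 | s
3 | s
3 | t
4 | r
4 | r
5 | t
5 | t
8 | p
9 | q
9 | q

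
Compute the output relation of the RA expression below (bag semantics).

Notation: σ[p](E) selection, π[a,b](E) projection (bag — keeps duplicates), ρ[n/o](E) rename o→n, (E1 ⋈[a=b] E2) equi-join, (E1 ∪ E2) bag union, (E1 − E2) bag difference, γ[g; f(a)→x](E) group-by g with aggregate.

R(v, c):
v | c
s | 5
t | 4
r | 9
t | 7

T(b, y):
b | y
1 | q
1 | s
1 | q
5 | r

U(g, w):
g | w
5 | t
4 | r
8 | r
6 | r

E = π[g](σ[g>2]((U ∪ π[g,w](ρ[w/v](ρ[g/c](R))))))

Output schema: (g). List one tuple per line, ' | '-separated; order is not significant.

Per-node cardinality:
  U → 4
  R → 4
  ρ[g/c](R) → 4
  ρ[w/v](ρ[g/c](R)) → 4
  π[g,w](ρ[w/v](ρ[g/c](R))) → 4
  (U ∪ π[g,w](ρ[w/v](ρ[g/c](R)))) → 8
  σ[g>2]((U ∪ π[g,w](ρ[w/v](ρ[g/c](R))))) → 8
  π[g](σ[g>2]((U ∪ π[g,w](ρ[w/v](ρ[g/c](R)))))) → 8

== RESULT ==
g
4
4
5
5
6
7
8
9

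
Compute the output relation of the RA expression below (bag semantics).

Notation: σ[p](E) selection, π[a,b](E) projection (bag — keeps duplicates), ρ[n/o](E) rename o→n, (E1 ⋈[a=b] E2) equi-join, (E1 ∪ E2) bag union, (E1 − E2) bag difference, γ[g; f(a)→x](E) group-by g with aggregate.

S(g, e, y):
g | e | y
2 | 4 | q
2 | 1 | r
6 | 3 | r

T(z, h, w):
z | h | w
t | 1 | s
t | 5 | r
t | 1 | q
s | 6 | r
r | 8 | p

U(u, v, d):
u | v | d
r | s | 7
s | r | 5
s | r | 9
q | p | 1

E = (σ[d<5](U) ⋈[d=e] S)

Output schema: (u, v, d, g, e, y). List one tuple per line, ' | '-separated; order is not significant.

Stepwise |·|:
  U → 4
  σ[d<5](U) → 1
  S → 3
  (σ[d<5](U) ⋈[d=e] S) → 1

== RESULT ==
u | v | d | g | e | y
q | p | 1 | 2 | 1 | r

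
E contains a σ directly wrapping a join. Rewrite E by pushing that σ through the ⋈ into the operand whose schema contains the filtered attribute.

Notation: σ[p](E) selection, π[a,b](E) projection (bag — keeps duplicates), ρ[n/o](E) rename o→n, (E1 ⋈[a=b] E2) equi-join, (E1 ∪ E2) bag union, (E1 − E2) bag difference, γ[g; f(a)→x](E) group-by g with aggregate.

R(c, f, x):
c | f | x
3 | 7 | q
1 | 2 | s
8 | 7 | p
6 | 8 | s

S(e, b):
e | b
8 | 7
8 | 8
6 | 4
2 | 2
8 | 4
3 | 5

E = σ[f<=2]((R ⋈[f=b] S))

σ filters on f, owned by the left side.
E' = (σ[f<=2](R) ⋈[f=b] S)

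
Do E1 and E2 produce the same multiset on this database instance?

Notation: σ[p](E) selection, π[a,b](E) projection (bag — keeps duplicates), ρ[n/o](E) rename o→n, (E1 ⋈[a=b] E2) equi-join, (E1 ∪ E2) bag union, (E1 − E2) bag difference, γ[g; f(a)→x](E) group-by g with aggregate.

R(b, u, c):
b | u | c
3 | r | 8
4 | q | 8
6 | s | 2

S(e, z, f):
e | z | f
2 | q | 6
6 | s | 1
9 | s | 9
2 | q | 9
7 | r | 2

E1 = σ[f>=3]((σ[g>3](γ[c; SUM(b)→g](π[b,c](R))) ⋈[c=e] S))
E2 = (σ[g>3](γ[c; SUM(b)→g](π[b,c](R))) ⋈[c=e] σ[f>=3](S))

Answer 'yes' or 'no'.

E1 subexpression sizes:
  R → 3
  π[b,c](R) → 3
  γ[c; SUM(b)→g](π[b,c](R)) → 2
  σ[g>3](γ[c; SUM(b)→g](π[b,c](R))) → 2
  S → 5
  (σ[g>3](γ[c; SUM(b)→g](π[b,c](R))) ⋈[c=e] S) → 2
  σ[f>=3]((σ[g>3](γ[c; SUM(b)→g](π[b,c](R))) ⋈[c=e] S)) → 2
E2 subexpression sizes:
  R → 3
  π[b,c](R) → 3
  γ[c; SUM(b)→g](π[b,c](R)) → 2
  σ[g>3](γ[c; SUM(b)→g](π[b,c](R))) → 2
  S → 5
  σ[f>=3](S) → 3
  (σ[g>3](γ[c; SUM(b)→g](π[b,c](R))) ⋈[c=e] σ[f>=3](S)) → 2

E1 and E2 produce the same multiset:
c | g | e | z | f
2 | 6 | 2 | q | 6
2 | 6 | 2 | q | 9

yes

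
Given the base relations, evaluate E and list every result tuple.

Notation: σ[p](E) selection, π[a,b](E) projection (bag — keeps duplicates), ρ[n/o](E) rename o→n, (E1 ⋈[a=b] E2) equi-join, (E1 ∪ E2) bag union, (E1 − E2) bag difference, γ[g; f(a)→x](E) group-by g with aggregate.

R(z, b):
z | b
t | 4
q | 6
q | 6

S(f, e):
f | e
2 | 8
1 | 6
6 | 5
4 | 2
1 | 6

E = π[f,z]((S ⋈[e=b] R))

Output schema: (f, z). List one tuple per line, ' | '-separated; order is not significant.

Row counts bottom-up:
  S → 5
  R → 3
  (S ⋈[e=b] R) → 4
  π[f,z]((S ⋈[e=b] R)) → 4

== RESULT ==
f | z
1 | q
1 | q
1 | q
1 | q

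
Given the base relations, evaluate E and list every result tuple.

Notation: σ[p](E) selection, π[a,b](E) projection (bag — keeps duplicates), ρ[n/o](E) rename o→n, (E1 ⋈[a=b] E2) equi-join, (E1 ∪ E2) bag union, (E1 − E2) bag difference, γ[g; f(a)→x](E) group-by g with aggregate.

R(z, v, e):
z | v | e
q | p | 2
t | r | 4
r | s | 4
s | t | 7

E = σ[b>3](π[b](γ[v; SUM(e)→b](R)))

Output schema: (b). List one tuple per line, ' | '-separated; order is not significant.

Per-node cardinality:
  R → 4
  γ[v; SUM(e)→b](R) → 4
  π[b](γ[v; SUM(e)→b](R)) → 4
  σ[b>3](π[b](γ[v; SUM(e)→b](R))) → 3

== RESULT ==
b
4
4
7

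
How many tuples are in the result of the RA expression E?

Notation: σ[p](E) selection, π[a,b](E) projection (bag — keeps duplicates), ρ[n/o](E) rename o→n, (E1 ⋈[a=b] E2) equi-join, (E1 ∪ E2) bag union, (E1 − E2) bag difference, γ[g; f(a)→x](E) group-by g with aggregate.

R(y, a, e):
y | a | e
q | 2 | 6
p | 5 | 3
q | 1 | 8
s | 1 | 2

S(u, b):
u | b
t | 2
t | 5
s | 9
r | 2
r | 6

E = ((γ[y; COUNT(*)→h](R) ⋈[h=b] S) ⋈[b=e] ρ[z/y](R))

Row counts bottom-up:
  R → 4
  γ[y; COUNT(*)→h](R) → 3
  S → 5
  (γ[y; COUNT(*)→h](R) ⋈[h=b] S) → 2
  R → 4
  ρ[z/y](R) → 4
  ((γ[y; COUNT(*)→h](R) ⋈[h=b] S) ⋈[b=e] ρ[z/y](R)) → 2

|E| = 2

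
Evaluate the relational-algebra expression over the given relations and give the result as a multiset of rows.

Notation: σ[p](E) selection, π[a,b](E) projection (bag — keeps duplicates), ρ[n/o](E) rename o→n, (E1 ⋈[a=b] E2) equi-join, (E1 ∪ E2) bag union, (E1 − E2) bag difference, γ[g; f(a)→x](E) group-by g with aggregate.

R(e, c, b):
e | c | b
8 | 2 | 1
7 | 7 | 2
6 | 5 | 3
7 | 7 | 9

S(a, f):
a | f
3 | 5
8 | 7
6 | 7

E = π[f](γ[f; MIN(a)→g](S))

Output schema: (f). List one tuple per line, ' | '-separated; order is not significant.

Subexpression sizes:
  S → 3
  γ[f; MIN(a)→g](S) → 2
  π[f](γ[f; MIN(a)→g](S)) → 2

== RESULT ==
f
5
7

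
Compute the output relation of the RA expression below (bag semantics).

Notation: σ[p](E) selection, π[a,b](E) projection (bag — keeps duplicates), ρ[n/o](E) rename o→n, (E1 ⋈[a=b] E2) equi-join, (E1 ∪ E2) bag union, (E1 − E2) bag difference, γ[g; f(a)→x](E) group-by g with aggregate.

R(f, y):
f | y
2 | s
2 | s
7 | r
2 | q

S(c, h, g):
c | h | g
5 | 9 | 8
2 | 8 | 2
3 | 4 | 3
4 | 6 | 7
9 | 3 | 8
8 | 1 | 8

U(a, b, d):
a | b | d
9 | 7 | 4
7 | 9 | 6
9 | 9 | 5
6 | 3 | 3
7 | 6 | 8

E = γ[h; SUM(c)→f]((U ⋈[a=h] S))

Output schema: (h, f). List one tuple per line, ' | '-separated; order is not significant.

Row counts bottom-up:
  U → 5
  S → 6
  (U ⋈[a=h] S) → 3
  γ[h; SUM(c)→f]((U ⋈[a=h] S)) → 2

== RESULT ==
h | f
6 | 4
9 | 10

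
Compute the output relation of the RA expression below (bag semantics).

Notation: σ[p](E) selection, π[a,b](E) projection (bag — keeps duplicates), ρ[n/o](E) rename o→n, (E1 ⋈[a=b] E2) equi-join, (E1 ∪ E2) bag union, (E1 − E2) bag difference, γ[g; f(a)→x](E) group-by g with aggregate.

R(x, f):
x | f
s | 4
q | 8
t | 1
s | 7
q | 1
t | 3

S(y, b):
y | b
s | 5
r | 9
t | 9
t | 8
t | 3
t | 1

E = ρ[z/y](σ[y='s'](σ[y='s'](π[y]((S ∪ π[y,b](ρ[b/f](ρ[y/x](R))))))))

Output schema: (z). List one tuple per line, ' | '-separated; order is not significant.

Row counts bottom-up:
  S → 6
  R → 6
  ρ[y/x](R) → 6
  ρ[b/f](ρ[y/x](R)) → 6
  π[y,b](ρ[b/f](ρ[y/x](R))) → 6
  (S ∪ π[y,b](ρ[b/f](ρ[y/x](R)))) → 12
  π[y]((S ∪ π[y,b](ρ[b/f](ρ[y/x](R))))) → 12
  σ[y='s'](π[y]((S ∪ π[y,b](ρ[b/f](ρ[y/x](R)))))) → 3
  σ[y='s'](σ[y='s'](π[y]((S ∪ π[y,b](ρ[b/f](ρ[y/x](R))))))) → 3
  ρ[z/y](σ[y='s'](σ[y='s'](π[y]((S ∪ π[y,b](ρ[b/f](ρ[y/x](R)))))))) → 3

== RESULT ==
z
s
s
s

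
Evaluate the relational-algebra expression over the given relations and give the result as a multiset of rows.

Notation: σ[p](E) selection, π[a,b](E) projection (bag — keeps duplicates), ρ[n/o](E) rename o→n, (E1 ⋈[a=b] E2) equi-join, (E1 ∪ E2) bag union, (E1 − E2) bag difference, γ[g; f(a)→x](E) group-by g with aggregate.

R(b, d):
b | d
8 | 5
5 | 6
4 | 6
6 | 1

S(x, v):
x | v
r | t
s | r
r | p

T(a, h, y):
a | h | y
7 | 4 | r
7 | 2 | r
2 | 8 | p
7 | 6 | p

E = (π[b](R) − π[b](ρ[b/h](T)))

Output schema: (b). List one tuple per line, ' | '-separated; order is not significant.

Subexpression sizes:
  R → 4
  π[b](R) → 4
  T → 4
  ρ[b/h](T) → 4
  π[b](ρ[b/h](T)) → 4
  (π[b](R) − π[b](ρ[b/h](T))) → 1

== RESULT ==
b
5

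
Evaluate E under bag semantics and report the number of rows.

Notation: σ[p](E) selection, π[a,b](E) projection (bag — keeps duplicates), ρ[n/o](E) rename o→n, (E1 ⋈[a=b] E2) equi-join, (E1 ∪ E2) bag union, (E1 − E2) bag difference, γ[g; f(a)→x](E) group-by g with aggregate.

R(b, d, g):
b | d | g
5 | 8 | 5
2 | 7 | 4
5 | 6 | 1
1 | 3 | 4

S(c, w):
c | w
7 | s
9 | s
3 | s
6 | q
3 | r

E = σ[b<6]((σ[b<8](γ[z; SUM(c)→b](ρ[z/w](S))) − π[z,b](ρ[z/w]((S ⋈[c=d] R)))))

Per-node cardinality:
  S → 5
  ρ[z/w](S) → 5
  γ[z; SUM(c)→b](ρ[z/w](S)) → 3
  σ[b<8](γ[z; SUM(c)→b](ρ[z/w](S))) → 2
  S → 5
  R → 4
  (S ⋈[c=d] R) → 4
  ρ[z/w]((S ⋈[c=d] R)) → 4
  π[z,b](ρ[z/w]((S ⋈[c=d] R))) → 4
  (σ[b<8](γ[z; SUM(c)→b](ρ[z/w](S))) − π[z,b](ρ[z/w]((S ⋈[c=d] R)))) → 2
  σ[b<6]((σ[b<8](γ[z; SUM(c)→b](ρ[z/w](S))) − π[z,b](ρ[z/w]((S ⋈[c=d] R))))) → 1

|E| = 1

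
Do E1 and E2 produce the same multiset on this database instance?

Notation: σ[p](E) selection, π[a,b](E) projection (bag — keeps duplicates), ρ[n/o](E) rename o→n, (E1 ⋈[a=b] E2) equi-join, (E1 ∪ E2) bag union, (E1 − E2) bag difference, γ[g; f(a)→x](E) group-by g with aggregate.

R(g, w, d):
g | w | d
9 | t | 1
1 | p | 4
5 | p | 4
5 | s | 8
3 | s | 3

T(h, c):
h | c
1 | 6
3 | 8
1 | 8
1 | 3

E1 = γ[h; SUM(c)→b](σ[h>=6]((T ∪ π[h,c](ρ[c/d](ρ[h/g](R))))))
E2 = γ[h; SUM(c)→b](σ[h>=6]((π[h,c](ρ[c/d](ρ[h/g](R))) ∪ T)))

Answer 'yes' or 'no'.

E1 subexpression sizes:
  T → 4
  R → 5
  ρ[h/g](R) → 5
  ρ[c/d](ρ[h/g](R)) → 5
  π[h,c](ρ[c/d](ρ[h/g](R))) → 5
  (T ∪ π[h,c](ρ[c/d](ρ[h/g](R)))) → 9
  σ[h>=6]((T ∪ π[h,c](ρ[c/d](ρ[h/g](R))))) → 1
  γ[h; SUM(c)→b](σ[h>=6]((T ∪ π[h,c](ρ[c/d](ρ[h/g](R)))))) → 1
E2 subexpression sizes:
  R → 5
  ρ[h/g](R) → 5
  ρ[c/d](ρ[h/g](R)) → 5
  π[h,c](ρ[c/d](ρ[h/g](R))) → 5
  T → 4
  (π[h,c](ρ[c/d](ρ[h/g](R))) ∪ T) → 9
  σ[h>=6]((π[h,c](ρ[c/d](ρ[h/g](R))) ∪ T)) → 1
  γ[h; SUM(c)→b](σ[h>=6]((π[h,c](ρ[c/d](ρ[h/g](R))) ∪ T))) → 1

E1 and E2 produce the same multiset:
h | b
9 | 1

yes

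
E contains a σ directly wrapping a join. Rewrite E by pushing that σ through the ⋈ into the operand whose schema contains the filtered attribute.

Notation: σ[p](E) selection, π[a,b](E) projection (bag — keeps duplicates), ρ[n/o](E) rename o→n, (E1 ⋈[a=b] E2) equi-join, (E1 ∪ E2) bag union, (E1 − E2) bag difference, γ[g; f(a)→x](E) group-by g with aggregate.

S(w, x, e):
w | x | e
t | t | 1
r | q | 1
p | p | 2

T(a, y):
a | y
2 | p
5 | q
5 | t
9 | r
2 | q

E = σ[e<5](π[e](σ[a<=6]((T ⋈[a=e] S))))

σ filters on a, owned by the left side.
E' = σ[e<5](π[e]((σ[a<=6](T) ⋈[a=e] S)))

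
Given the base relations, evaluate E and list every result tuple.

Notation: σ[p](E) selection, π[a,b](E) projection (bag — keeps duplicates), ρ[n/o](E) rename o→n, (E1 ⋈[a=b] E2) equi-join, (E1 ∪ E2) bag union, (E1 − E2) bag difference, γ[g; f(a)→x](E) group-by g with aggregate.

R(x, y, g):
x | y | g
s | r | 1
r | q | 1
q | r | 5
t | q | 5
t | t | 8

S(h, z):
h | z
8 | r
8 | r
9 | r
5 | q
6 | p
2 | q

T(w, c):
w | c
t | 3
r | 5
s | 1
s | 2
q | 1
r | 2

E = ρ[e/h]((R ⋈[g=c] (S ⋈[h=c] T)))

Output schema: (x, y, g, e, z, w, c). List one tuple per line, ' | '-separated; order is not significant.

Row counts bottom-up:
  R → 5
  S → 6
  T → 6
  (S ⋈[h=c] T) → 3
  (R ⋈[g=c] (S ⋈[h=c] T)) → 2
  ρ[e/h]((R ⋈[g=c] (S ⋈[h=c] T))) → 2

== RESULT ==
x | y | g | e | z | w | c
q | r | 5 | 5 | q | r | 5
t | q | 5 | 5 | q | r | 5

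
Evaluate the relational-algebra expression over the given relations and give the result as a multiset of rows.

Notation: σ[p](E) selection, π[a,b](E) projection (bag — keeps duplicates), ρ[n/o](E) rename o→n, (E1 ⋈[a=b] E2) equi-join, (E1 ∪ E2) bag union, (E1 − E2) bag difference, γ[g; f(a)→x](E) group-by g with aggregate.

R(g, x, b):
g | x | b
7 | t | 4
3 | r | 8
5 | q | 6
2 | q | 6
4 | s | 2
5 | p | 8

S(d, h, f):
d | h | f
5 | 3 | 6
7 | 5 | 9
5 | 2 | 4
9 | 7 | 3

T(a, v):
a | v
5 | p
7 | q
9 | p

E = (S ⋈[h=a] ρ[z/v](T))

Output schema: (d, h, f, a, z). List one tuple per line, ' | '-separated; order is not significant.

Subexpression sizes:
  S → 4
  T → 3
  ρ[z/v](T) → 3
  (S ⋈[h=a] ρ[z/v](T)) → 2

== RESULT ==
d | h | f | a | z
7 | 5 | 9 | 5 | p
9 | 7 | 3 | 7 | q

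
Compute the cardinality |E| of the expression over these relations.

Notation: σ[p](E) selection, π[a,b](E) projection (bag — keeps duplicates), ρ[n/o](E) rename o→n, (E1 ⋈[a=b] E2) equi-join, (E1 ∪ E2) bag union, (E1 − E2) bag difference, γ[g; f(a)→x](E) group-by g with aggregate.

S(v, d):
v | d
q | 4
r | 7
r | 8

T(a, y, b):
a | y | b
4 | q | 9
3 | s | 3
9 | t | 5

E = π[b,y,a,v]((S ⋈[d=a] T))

Subexpression sizes:
  S → 3
  T → 3
  (S ⋈[d=a] T) → 1
  π[b,y,a,v]((S ⋈[d=a] T)) → 1

|E| = 1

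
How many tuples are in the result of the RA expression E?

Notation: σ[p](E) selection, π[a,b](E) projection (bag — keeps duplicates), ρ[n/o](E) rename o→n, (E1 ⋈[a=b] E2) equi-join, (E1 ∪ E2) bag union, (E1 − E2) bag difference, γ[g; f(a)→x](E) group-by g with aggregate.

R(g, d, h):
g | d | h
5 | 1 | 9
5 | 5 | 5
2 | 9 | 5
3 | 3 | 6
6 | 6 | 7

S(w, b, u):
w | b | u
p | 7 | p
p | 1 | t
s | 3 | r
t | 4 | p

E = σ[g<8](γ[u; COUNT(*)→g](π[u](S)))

Stepwise |·|:
  S → 4
  π[u](S) → 4
  γ[u; COUNT(*)→g](π[u](S)) → 3
  σ[g<8](γ[u; COUNT(*)→g](π[u](S))) → 3

|E| = 3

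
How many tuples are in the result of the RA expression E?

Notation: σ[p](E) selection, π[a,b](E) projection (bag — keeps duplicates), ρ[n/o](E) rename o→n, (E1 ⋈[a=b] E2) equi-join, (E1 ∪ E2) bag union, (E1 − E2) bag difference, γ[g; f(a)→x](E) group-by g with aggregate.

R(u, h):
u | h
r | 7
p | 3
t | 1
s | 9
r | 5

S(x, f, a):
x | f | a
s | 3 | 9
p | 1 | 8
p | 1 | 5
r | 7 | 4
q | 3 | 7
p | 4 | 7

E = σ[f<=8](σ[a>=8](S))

Subexpression sizes:
  S → 6
  σ[a>=8](S) → 2
  σ[f<=8](σ[a>=8](S)) → 2

|E| = 2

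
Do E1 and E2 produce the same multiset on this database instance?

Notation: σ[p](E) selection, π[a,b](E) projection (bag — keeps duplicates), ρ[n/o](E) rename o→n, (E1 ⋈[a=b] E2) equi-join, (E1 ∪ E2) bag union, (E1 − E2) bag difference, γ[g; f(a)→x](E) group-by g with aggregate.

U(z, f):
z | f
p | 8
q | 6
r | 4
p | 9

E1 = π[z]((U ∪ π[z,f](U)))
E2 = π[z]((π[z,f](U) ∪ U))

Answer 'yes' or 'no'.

E1 per-node cardinality:
  U → 4
  U → 4
  π[z,f](U) → 4
  (U ∪ π[z,f](U)) → 8
  π[z]((U ∪ π[z,f](U))) → 8
E2 per-node cardinality:
  U → 4
  π[z,f](U) → 4
  U → 4
  (π[z,f](U) ∪ U) → 8
  π[z]((π[z,f](U) ∪ U)) → 8

E1 and E2 produce the same multiset:
z
p
p
p
p
q
q
r
r

yes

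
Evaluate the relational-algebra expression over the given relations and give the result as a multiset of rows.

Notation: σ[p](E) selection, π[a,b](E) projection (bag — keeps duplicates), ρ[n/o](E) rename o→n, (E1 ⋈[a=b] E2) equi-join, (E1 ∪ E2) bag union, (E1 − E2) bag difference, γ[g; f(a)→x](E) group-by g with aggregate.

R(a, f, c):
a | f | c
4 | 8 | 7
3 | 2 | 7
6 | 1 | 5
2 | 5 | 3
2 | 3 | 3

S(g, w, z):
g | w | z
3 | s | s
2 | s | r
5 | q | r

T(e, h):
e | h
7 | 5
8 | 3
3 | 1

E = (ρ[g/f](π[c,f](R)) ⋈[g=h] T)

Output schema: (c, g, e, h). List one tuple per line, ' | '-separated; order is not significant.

Subexpression sizes:
  R → 5
  π[c,f](R) → 5
  ρ[g/f](π[c,f](R)) → 5
  T → 3
  (ρ[g/f](π[c,f](R)) ⋈[g=h] T) → 3

== RESULT ==
c | g | e | h
3 | 3 | 8 | 3
3 | 5 | 7 | 5
5 | 1 | 3 | 1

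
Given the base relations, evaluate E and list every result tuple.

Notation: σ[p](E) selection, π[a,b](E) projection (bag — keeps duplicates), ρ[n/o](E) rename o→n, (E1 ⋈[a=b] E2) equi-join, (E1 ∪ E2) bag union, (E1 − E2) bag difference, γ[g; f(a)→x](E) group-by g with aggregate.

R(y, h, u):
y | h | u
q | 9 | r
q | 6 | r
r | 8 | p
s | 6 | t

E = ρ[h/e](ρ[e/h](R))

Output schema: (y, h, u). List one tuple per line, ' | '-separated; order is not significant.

Stepwise |·|:
  R → 4
  ρ[e/h](R) → 4
  ρ[h/e](ρ[e/h](R)) → 4

== RESULT ==
y | h | u
q | 6 | r
q | 9 | r
r | 8 | p
s | 6 | t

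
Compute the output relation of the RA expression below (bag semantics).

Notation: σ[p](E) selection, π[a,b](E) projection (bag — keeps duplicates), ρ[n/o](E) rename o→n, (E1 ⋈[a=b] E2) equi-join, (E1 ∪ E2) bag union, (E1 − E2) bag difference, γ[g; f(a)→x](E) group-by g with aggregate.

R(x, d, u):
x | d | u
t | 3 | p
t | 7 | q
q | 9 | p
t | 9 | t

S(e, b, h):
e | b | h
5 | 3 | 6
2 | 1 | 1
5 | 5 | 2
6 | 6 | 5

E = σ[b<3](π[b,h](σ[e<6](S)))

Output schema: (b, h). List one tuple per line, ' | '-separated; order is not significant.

Subexpression sizes:
  S → 4
  σ[e<6](S) → 3
  π[b,h](σ[e<6](S)) → 3
  σ[b<3](π[b,h](σ[e<6](S))) → 1

== RESULT ==
b | h
1 | 1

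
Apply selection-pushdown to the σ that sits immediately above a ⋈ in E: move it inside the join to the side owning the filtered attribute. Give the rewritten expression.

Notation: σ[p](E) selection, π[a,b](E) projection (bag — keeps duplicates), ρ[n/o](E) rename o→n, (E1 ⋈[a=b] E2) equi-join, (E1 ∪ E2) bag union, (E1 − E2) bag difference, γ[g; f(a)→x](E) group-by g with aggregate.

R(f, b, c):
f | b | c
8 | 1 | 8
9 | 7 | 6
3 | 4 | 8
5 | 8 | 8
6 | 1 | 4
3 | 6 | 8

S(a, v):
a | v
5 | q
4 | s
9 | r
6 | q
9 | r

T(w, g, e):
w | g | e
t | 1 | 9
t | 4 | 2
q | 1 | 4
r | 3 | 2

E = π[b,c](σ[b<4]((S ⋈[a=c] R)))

σ filters on b, owned by the right side.
E' = π[b,c]((S ⋈[a=c] σ[b<4](R)))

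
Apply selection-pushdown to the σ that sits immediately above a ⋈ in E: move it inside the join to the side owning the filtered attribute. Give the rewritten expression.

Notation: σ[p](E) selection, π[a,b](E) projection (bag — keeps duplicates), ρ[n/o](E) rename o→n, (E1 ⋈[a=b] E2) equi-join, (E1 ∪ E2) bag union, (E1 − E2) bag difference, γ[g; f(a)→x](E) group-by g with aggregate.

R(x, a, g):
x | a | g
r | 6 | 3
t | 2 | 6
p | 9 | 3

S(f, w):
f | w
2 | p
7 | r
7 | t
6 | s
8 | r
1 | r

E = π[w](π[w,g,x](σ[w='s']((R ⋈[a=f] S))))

σ filters on w, owned by the right side.
E' = π[w](π[w,g,x]((R ⋈[a=f] σ[w='s'](S))))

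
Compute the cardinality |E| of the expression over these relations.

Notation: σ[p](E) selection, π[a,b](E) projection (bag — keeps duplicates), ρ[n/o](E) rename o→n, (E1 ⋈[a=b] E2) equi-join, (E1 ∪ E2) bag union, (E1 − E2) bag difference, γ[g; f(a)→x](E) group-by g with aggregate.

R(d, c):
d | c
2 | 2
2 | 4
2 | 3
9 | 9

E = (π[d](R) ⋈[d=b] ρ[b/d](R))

Stepwise |·|:
  R → 4
  π[d](R) → 4
  R → 4
  ρ[b/d](R) → 4
  (π[d](R) ⋈[d=b] ρ[b/d](R)) → 10

|E| = 10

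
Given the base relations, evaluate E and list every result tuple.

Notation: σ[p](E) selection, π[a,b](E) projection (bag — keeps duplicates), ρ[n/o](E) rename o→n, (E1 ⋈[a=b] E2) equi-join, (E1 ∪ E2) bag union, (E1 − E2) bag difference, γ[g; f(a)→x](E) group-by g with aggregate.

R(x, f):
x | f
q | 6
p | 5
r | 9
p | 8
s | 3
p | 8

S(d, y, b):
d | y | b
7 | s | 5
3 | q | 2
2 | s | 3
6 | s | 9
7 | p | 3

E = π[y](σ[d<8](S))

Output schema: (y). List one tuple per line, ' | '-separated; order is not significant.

Stepwise |·|:
  S → 5
  σ[d<8](S) → 5
  π[y](σ[d<8](S)) → 5

== RESULT ==
y
p
q
s
s
s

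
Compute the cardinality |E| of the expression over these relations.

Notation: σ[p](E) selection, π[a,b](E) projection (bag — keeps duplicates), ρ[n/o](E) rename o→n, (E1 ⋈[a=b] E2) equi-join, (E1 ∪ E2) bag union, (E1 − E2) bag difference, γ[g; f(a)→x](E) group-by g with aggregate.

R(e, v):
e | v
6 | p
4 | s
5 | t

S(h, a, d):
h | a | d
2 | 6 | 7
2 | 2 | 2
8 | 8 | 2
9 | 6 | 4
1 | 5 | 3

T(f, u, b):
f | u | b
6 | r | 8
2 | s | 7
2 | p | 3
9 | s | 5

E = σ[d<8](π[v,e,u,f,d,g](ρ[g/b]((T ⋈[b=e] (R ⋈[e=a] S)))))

Row counts bottom-up:
  T → 4
  R → 3
  S → 5
  (R ⋈[e=a] S) → 3
  (T ⋈[b=e] (R ⋈[e=a] S)) → 1
  ρ[g/b]((T ⋈[b=e] (R ⋈[e=a] S))) → 1
  π[v,e,u,f,d,g](ρ[g/b]((T ⋈[b=e] (R ⋈[e=a] S)))) → 1
  σ[d<8](π[v,e,u,f,d,g](ρ[g/b]((T ⋈[b=e] (R ⋈[e=a] S))))) → 1

|E| = 1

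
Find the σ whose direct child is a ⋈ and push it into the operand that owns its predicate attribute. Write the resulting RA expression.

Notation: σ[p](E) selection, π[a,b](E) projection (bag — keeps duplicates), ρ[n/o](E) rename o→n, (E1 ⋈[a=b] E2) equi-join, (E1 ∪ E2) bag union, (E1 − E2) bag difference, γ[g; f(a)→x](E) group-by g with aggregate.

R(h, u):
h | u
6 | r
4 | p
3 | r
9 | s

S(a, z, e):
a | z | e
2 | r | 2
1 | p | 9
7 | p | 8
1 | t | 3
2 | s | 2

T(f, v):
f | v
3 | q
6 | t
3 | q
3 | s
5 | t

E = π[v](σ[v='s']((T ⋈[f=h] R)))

σ filters on v, owned by the left side.
E' = π[v]((σ[v='s'](T) ⋈[f=h] R))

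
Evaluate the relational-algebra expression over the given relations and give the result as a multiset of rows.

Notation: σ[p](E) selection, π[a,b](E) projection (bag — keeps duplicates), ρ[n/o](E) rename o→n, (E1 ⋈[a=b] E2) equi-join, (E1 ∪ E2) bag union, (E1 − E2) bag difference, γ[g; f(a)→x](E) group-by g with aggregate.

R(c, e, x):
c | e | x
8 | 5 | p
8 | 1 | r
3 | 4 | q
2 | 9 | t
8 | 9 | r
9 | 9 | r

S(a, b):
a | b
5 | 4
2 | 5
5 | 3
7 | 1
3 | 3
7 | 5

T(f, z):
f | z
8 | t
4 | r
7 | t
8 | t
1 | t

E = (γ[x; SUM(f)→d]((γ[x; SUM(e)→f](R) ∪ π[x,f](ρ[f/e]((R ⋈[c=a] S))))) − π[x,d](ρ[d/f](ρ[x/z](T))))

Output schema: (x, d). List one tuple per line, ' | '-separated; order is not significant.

Stepwise |·|:
  R → 6
  γ[x; SUM(e)→f](R) → 4
  R → 6
  S → 6
  (R ⋈[c=a] S) → 2
  ρ[f/e]((R ⋈[c=a] S)) → 2
  π[x,f](ρ[f/e]((R ⋈[c=a] S))) → 2
  (γ[x; SUM(e)→f](R) ∪ π[x,f](ρ[f/e]((R ⋈[c=a] S)))) → 6
  γ[x; SUM(f)→d]((γ[x; SUM(e)→f](R) ∪ π[x,f](ρ[f/e]((R ⋈[c=a] S))))) → 4
  T → 5
  ρ[x/z](T) → 5
  ρ[d/f](ρ[x/z](T)) → 5
  π[x,d](ρ[d/f](ρ[x/z](T))) → 5
  (γ[x; SUM(f)→d]((γ[x; SUM(e)→f](R) ∪ π[x,f](ρ[f/e]((R ⋈[c=a] S))))) − π[x,d](ρ[d/f](ρ[x/z](T)))) → 4

== RESULT ==
x | d
p | 5
q | 8
r | 19
t | 18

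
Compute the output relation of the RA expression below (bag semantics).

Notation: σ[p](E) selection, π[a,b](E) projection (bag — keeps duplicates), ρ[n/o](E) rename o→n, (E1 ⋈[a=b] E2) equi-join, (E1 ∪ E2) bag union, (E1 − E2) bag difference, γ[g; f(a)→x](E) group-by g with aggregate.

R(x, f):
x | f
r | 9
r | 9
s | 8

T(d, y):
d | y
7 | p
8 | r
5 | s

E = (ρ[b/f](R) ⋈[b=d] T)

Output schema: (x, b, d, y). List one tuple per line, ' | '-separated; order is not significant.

Per-node cardinality:
  R → 3
  ρ[b/f](R) → 3
  T → 3
  (ρ[b/f](R) ⋈[b=d] T) → 1

== RESULT ==
x | b | d | y
s | 8 | 8 | r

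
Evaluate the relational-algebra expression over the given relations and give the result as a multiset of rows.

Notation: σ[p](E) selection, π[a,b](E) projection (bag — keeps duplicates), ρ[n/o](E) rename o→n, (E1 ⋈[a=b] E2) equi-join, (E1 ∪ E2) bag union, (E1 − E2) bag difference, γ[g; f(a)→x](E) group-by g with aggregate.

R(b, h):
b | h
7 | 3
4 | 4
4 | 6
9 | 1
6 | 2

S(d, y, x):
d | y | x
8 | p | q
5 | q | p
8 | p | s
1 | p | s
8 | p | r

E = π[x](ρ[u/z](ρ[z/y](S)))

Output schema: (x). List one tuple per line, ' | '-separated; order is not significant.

Stepwise |·|:
  S → 5
  ρ[z/y](S) → 5
  ρ[u/z](ρ[z/y](S)) → 5
  π[x](ρ[u/z](ρ[z/y](S))) → 5

== RESULT ==
x
p
q
r
s
s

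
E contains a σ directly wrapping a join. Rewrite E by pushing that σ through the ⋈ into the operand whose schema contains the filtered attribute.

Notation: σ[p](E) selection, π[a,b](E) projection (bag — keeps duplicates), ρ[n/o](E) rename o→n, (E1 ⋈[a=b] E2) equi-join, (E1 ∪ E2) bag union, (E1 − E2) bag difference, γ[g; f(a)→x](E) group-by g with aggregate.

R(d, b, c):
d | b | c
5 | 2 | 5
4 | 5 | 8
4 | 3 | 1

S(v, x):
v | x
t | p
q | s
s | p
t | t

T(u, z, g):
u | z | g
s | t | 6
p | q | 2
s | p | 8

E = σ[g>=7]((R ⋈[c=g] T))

σ filters on g, owned by the right side.
E' = (R ⋈[c=g] σ[g>=7](T))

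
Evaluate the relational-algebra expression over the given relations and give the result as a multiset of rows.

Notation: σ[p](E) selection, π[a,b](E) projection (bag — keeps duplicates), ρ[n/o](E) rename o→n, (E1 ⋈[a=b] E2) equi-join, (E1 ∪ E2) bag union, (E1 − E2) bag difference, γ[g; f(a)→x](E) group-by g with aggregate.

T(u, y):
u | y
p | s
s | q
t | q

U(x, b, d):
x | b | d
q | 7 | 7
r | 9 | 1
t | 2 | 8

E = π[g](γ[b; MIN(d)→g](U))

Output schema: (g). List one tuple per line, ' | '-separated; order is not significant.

Subexpression sizes:
  U → 3
  γ[b; MIN(d)→g](U) → 3
  π[g](γ[b; MIN(d)→g](U)) → 3

== RESULT ==
g
1
7
8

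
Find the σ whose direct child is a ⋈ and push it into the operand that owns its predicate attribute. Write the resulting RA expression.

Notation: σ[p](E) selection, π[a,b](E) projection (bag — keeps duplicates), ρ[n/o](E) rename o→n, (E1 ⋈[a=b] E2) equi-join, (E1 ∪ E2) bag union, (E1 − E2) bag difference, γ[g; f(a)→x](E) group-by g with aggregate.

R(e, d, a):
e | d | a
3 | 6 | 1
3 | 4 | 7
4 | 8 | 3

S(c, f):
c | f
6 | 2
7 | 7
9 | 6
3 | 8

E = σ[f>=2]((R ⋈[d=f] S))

σ filters on f, owned by the right side.
E' = (R ⋈[d=f] σ[f>=2](S))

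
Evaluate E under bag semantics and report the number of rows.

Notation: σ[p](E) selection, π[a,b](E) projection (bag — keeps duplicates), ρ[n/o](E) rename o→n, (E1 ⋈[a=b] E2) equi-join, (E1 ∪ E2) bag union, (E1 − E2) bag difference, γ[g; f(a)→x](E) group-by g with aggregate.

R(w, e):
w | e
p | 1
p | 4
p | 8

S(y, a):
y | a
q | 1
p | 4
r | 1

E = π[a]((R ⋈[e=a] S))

Per-node cardinality:
  R → 3
  S → 3
  (R ⋈[e=a] S) → 3
  π[a]((R ⋈[e=a] S)) → 3

|E| = 3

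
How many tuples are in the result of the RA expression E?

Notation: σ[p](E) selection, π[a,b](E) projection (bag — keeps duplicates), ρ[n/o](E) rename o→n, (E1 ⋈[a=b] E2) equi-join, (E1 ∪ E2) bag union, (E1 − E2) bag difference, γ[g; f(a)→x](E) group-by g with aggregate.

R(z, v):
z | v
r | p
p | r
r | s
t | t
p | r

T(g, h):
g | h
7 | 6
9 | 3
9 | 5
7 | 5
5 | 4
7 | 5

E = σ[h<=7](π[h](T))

Subexpression sizes:
  T → 6
  π[h](T) → 6
  σ[h<=7](π[h](T)) → 6

|E| = 6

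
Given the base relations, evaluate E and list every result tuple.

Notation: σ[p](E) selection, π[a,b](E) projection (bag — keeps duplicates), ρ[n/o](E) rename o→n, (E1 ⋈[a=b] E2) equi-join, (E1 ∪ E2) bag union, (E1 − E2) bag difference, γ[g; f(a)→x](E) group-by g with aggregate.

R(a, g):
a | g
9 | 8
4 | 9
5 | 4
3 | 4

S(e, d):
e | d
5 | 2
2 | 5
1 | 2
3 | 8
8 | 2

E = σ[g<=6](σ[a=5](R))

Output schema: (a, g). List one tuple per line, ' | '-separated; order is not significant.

Row counts bottom-up:
  R → 4
  σ[a=5](R) → 1
  σ[g<=6](σ[a=5](R)) → 1

== RESULT ==
a | g
5 | 4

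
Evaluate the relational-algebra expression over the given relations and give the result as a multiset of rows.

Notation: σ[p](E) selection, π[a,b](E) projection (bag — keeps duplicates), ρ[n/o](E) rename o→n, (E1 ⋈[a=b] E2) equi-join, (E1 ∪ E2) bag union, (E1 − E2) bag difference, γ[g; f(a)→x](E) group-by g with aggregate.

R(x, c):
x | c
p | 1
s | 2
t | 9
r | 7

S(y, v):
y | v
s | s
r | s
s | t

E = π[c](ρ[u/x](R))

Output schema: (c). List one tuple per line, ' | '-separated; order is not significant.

Row counts bottom-up:
  R → 4
  ρ[u/x](R) → 4
  π[c](ρ[u/x](R)) → 4

== RESULT ==
c
1
2
7
9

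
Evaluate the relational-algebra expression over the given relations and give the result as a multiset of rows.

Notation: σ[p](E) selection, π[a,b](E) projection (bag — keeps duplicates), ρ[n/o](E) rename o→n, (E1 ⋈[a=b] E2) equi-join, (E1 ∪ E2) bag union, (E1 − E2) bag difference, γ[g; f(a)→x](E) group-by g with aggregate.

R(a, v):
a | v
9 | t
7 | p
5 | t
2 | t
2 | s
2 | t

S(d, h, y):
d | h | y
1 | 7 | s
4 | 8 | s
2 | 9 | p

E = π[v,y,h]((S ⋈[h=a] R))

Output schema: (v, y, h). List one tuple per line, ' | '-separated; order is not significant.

Subexpression sizes:
  S → 3
  R → 6
  (S ⋈[h=a] R) → 2
  π[v,y,h]((S ⋈[h=a] R)) → 2

== RESULT ==
v | y | h
p | s | 7
t | p | 9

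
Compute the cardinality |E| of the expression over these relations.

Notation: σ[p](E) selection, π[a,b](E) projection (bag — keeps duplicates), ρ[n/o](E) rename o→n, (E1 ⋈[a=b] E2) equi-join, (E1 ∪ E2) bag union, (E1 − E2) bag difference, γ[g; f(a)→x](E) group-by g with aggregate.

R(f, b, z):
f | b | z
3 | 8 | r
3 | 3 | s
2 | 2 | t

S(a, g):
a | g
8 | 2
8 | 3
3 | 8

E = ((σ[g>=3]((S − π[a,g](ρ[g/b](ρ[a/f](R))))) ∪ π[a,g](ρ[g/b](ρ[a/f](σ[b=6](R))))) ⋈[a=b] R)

Stepwise |·|:
  S → 3
  R → 3
  ρ[a/f](R) → 3
  ρ[g/b](ρ[a/f](R)) → 3
  π[a,g](ρ[g/b](ρ[a/f](R))) → 3
  (S − π[a,g](ρ[g/b](ρ[a/f](R)))) → 2
  σ[g>=3]((S − π[a,g](ρ[g/b](ρ[a/f](R))))) → 1
  R → 3
  σ[b=6](R) → 0
  ρ[a/f](σ[b=6](R)) → 0
  ρ[g/b](ρ[a/f](σ[b=6](R))) → 0
  π[a,g](ρ[g/b](ρ[a/f](σ[b=6](R)))) → 0
  (σ[g>=3]((S − π[a,g](ρ[g/b](ρ[a/f](R))))) ∪ π[a,g](ρ[g/b](ρ[a/f](σ[b=6](R))))) → 1
  R → 3
  ((σ[g>=3]((S − π[a,g](ρ[g/b](ρ[a/f](R))))) ∪ π[a,g](ρ[g/b](ρ[a/f](σ[b=6](R))))) ⋈[a=b] R) → 1

|E| = 1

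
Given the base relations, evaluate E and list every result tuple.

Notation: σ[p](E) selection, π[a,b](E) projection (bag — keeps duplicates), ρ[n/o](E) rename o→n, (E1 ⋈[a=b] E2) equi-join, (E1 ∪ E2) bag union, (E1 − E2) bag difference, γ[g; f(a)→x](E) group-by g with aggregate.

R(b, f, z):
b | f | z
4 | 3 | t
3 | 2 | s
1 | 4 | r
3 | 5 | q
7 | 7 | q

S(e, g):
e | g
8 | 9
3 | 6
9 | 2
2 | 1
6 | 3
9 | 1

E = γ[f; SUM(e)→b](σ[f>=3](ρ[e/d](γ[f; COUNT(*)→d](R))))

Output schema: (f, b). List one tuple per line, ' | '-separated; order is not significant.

Per-node cardinality:
  R → 5
  γ[f; COUNT(*)→d](R) → 5
  ρ[e/d](γ[f; COUNT(*)→d](R)) → 5
  σ[f>=3](ρ[e/d](γ[f; COUNT(*)→d](R))) → 4
  γ[f; SUM(e)→b](σ[f>=3](ρ[e/d](γ[f; COUNT(*)→d](R)))) → 4

== RESULT ==
f | b
3 | 1
4 | 1
5 | 1
7 | 1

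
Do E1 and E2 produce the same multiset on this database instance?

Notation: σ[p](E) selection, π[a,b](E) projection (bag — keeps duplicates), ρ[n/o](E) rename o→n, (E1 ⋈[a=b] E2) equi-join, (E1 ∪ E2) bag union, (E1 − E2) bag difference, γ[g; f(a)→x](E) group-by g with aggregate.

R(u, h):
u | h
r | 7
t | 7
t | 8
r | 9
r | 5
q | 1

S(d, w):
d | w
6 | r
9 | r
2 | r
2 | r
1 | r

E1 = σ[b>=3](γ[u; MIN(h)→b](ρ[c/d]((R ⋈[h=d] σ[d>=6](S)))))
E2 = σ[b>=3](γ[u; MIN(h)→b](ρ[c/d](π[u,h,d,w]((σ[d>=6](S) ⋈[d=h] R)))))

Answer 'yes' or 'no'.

E1 stepwise |·|:
  R → 6
  S → 5
  σ[d>=6](S) → 2
  (R ⋈[h=d] σ[d>=6](S)) → 1
  ρ[c/d]((R ⋈[h=d] σ[d>=6](S))) → 1
  γ[u; MIN(h)→b](ρ[c/d]((R ⋈[h=d] σ[d>=6](S)))) → 1
  σ[b>=3](γ[u; MIN(h)→b](ρ[c/d]((R ⋈[h=d] σ[d>=6](S))))) → 1
E2 stepwise |·|:
  S → 5
  σ[d>=6](S) → 2
  R → 6
  (σ[d>=6](S) ⋈[d=h] R) → 1
  π[u,h,d,w]((σ[d>=6](S) ⋈[d=h] R)) → 1
  ρ[c/d](π[u,h,d,w]((σ[d>=6](S) ⋈[d=h] R))) → 1
  γ[u; MIN(h)→b](ρ[c/d](π[u,h,d,w]((σ[d>=6](S) ⋈[d=h] R)))) → 1
  σ[b>=3](γ[u; MIN(h)→b](ρ[c/d](π[u,h,d,w]((σ[d>=6](S) ⋈[d=h] R))))) → 1

E1 and E2 produce the same multiset:
u | b
r | 9

yes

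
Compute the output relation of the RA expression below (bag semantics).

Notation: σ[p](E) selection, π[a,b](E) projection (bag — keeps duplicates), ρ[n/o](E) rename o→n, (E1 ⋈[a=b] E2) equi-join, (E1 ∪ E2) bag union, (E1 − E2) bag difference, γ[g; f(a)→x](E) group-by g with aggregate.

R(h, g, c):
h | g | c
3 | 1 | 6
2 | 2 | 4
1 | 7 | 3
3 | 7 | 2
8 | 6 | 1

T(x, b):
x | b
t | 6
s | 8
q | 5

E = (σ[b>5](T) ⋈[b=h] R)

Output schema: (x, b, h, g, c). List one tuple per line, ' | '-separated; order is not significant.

Row counts bottom-up:
  T → 3
  σ[b>5](T) → 2
  R → 5
  (σ[b>5](T) ⋈[b=h] R) → 1

== RESULT ==
x | b | h | g | c
s | 8 | 8 | 6 | 1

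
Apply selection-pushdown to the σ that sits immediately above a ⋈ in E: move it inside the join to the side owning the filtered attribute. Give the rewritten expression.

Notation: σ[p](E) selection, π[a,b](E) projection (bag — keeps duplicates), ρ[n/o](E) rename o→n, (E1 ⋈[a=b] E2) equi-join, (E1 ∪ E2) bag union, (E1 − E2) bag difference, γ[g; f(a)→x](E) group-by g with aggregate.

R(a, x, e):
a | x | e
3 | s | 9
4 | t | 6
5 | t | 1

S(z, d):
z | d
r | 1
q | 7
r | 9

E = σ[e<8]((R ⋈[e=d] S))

σ filters on e, owned by the left side.
E' = (σ[e<8](R) ⋈[e=d] S)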